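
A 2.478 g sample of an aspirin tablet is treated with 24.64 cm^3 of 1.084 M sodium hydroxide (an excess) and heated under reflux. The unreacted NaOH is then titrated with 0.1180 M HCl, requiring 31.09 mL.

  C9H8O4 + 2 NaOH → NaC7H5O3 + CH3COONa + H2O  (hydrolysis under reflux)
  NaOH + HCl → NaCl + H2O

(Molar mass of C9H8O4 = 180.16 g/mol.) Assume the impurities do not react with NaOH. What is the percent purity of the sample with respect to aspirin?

83.76 %

n(NaOH) added = 0.02464 × 1.084 = 0.02671 mol
n(HCl) used in back-titration = 0.03109 × 0.1180 = 3.669 × 10^-3 mol
n(NaOH) left over = 3.669 × 10^-3 mol (1:1 ratio)
n(NaOH) consumed by analyte = 0.02671 − 3.669 × 10^-3 = 0.02304 mol
From the 1:2 ratio, n(C9H8O4) = 1/2 × 0.02304 = 0.01152 mol
mass of C9H8O4 = 0.01152 × 180.16 = 2.076 g
% C9H8O4 = 2.076 / 2.478 × 100 = 83.76 %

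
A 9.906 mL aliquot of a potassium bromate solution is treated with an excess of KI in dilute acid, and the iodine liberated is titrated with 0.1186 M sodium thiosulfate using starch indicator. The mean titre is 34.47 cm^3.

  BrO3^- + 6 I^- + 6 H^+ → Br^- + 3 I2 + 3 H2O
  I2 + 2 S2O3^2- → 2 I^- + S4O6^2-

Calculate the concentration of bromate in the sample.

0.06878 M

n(S2O3^2-) = 0.03447 × 0.1186 = 4.088 × 10^-3 mol
n(I2) = n(S2O3^2-)/2 = 2.044 × 10^-3 mol
From the 1:3 ratio, n(BrO3^-) in the aliquot = 1/3 × 2.044 × 10^-3 = 6.814 × 10^-4 mol
[BrO3^-] = 6.814 × 10^-4 / 0.009906 = 0.06878 mol/L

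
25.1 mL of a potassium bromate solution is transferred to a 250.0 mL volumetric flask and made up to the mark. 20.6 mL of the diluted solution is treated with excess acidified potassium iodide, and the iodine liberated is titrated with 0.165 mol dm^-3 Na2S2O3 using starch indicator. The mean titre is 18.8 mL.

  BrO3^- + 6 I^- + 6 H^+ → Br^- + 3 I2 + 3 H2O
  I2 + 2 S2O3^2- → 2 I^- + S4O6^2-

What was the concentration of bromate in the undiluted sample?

0.250 mol/L

n(S2O3^2-) = 0.0188 × 0.165 = 3.10 × 10^-3 mol
n(I2) = n(S2O3^2-)/2 = 1.55 × 10^-3 mol
From the 1:3 ratio, n(BrO3^-) in the aliquot = 1/3 × 1.55 × 10^-3 = 5.17 × 10^-4 mol
[BrO3^-]_dilute = 5.17 × 10^-4 / 0.0206 = 0.0251 mol/L
[BrO3^-]_original = 0.0251 × 250.0/25.1 = 0.250 mol/L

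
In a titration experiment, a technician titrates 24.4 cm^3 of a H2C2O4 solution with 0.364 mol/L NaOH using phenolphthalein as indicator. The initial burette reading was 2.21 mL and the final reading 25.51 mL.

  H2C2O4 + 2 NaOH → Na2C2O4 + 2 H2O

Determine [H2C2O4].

0.174 mol/L

n(NaOH) = 0.0233 L × 0.364 mol/L = 8.48 × 10^-3 mol
From the 1:2 mole ratio, n(H2C2O4) = 1/2 × 8.48 × 10^-3 = 4.24 × 10^-3 mol
[H2C2O4] = 4.24 × 10^-3 mol / 0.0244 L = 0.174 mol/L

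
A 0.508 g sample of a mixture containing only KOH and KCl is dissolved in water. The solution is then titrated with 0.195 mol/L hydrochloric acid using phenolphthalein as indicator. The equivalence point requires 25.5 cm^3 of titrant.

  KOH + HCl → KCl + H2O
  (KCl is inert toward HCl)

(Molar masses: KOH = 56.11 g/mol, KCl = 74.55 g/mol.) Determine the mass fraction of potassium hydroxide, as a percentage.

n(HCl) = 0.0255 × 0.195 = 4.97 × 10^-3 mol
Let x = n(KOH), y = n(KCl).
Titrant: 1x = 4.97 × 10^-3;  mass: 56.11x + 74.55y = 0.508
Solving, x = 4.97 × 10^-3 mol, y = 3.07 × 10^-3 mol
mass of KOH = 4.97 × 10^-3 × 56.11 = 0.279 g
% KOH = 0.279 / 0.508 × 100 = 54.9 %

54.9 %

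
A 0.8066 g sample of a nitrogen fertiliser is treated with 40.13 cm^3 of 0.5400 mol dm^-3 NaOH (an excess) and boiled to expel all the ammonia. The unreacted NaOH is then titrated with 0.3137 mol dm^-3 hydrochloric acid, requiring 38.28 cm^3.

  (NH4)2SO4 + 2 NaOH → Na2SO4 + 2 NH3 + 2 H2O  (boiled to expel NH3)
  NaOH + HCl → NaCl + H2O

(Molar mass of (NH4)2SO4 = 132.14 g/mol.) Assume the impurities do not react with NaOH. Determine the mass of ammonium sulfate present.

n(NaOH) added = 0.04013 × 0.5400 = 0.02167 mol
n(HCl) used in back-titration = 0.03828 × 0.3137 = 0.01201 mol
n(NaOH) left over = 0.01201 mol (1:1 ratio)
n(NaOH) consumed by analyte = 0.02167 − 0.01201 = 9.662 × 10^-3 mol
From the 1:2 ratio, n((NH4)2SO4) = 1/2 × 9.662 × 10^-3 = 4.831 × 10^-3 mol
mass of (NH4)2SO4 = 4.831 × 10^-3 × 132.14 = 0.6384 g

0.6384 g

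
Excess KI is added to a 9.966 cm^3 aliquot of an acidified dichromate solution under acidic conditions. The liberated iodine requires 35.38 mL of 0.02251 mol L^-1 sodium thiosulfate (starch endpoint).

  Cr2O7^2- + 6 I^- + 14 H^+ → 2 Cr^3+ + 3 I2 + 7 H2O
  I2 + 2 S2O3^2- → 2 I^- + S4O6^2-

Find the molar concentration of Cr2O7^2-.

n(S2O3^2-) = 0.03538 × 0.02251 = 7.964 × 10^-4 mol
n(I2) = n(S2O3^2-)/2 = 3.982 × 10^-4 mol
From the 1:3 ratio, n(Cr2O7^2-) in the aliquot = 1/3 × 3.982 × 10^-4 = 1.327 × 10^-4 mol
[Cr2O7^2-] = 1.327 × 10^-4 / 0.009966 = 0.01332 mol/L

0.01332 mol/L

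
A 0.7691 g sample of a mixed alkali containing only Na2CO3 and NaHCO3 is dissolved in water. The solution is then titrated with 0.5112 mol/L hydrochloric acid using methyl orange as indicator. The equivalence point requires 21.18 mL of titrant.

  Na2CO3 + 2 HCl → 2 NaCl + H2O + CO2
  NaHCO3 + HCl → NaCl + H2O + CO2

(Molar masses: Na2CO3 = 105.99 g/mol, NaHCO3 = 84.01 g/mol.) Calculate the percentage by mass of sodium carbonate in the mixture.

31.21 %

n(HCl) = 0.02118 × 0.5112 = 0.01083 mol
Let x = n(Na2CO3), y = n(NaHCO3).
Titrant: 2x + 1y = 0.01083;  mass: 105.99x + 84.01y = 0.7691
Solving, x = 2.265 × 10^-3 mol, y = 6.297 × 10^-3 mol
mass of Na2CO3 = 2.265 × 10^-3 × 105.99 = 0.2401 g
% Na2CO3 = 0.2401 / 0.7691 × 100 = 31.21 %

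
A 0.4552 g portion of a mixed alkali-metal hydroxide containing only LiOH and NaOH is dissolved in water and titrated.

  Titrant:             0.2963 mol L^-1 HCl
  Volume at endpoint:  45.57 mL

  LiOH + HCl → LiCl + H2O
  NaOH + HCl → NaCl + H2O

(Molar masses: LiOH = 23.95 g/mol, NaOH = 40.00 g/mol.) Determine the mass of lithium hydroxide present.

0.1267 g

n(HCl) = 0.04557 × 0.2963 = 0.01350 mol
Let x = n(LiOH), y = n(NaOH).
Titrant: 1x + 1y = 0.01350;  mass: 23.95x + 40.00y = 0.4552
Solving, x = 5.289 × 10^-3 mol, y = 8.213 × 10^-3 mol
mass of LiOH = 5.289 × 10^-3 × 23.95 = 0.1267 g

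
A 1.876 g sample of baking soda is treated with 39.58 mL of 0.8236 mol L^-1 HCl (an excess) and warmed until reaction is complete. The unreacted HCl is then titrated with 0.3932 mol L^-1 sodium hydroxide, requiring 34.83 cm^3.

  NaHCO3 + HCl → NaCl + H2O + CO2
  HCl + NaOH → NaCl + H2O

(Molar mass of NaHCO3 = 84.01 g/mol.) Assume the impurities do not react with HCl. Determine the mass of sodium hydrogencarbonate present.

n(HCl) added = 0.03958 × 0.8236 = 0.03260 mol
n(NaOH) used in back-titration = 0.03483 × 0.3932 = 0.01370 mol
n(HCl) left over = 0.01370 mol (1:1 ratio)
n(HCl) consumed by analyte = 0.03260 − 0.01370 = 0.01890 mol
n(NaHCO3) = 0.01890 mol (1:1 ratio)
mass of NaHCO3 = 0.01890 × 84.01 = 1.588 g

1.588 g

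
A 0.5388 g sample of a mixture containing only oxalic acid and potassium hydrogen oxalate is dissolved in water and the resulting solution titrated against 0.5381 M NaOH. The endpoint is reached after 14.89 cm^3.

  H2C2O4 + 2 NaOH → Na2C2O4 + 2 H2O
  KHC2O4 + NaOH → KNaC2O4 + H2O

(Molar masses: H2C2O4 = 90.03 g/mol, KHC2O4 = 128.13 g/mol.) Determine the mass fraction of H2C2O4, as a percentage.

n(NaOH) = 0.01489 × 0.5381 = 8.012 × 10^-3 mol
Let x = n(H2C2O4), y = n(KHC2O4).
Titrant: 2x + 1y = 8.012 × 10^-3;  mass: 90.03x + 128.13y = 0.5388
Solving, x = 2.935 × 10^-3 mol, y = 2.143 × 10^-3 mol
mass of H2C2O4 = 2.935 × 10^-3 × 90.03 = 0.2642 g
% H2C2O4 = 0.2642 / 0.5388 × 100 = 49.04 %

49.04 %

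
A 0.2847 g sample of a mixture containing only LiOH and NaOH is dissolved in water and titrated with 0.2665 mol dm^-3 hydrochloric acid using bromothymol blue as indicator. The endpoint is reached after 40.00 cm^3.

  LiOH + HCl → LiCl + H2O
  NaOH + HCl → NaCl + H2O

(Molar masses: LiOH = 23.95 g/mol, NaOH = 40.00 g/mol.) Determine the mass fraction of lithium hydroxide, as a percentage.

n(HCl) = 0.04000 × 0.2665 = 0.01066 mol
Let x = n(LiOH), y = n(NaOH).
Titrant: 1x + 1y = 0.01066;  mass: 23.95x + 40.00y = 0.2847
Solving, x = 8.829 × 10^-3 mol, y = 1.831 × 10^-3 mol
mass of LiOH = 8.829 × 10^-3 × 23.95 = 0.2114 g
% LiOH = 0.2114 / 0.2847 × 100 = 74.27 %

74.27 %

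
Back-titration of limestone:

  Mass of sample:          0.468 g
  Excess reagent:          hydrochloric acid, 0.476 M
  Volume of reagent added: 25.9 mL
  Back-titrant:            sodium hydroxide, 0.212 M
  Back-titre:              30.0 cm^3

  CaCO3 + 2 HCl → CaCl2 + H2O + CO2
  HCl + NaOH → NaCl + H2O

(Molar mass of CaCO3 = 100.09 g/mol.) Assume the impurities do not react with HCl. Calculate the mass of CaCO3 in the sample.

n(HCl) added = 0.0259 × 0.476 = 0.0123 mol
n(NaOH) used in back-titration = 0.0300 × 0.212 = 6.36 × 10^-3 mol
n(HCl) left over = 6.36 × 10^-3 mol (1:1 ratio)
n(HCl) consumed by analyte = 0.0123 − 6.36 × 10^-3 = 5.97 × 10^-3 mol
From the 1:2 ratio, n(CaCO3) = 1/2 × 5.97 × 10^-3 = 2.98 × 10^-3 mol
mass of CaCO3 = 2.98 × 10^-3 × 100.09 = 0.299 g

0.299 g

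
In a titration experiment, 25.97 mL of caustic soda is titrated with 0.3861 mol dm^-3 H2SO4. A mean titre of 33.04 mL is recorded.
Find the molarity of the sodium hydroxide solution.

0.9824 mol/L

2 NaOH + H2SO4 → Na2SO4 + 2 H2O
n(H2SO4) = 0.03304 L × 0.3861 mol/L = 0.01276 mol
From the 2:1 mole ratio, n(NaOH) = 2/1 × 0.01276 = 0.02551 mol
[NaOH] = 0.02551 mol / 0.02597 L = 0.9824 mol/L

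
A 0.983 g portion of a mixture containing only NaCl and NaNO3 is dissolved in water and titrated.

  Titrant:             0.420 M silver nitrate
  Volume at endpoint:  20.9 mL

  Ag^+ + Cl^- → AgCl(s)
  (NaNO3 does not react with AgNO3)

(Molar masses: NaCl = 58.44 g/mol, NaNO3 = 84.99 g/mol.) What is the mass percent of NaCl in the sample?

52.2 %

n(AgNO3) = 0.0209 × 0.420 = 8.78 × 10^-3 mol
Let x = n(NaCl), y = n(NaNO3).
Titrant: 1x = 8.78 × 10^-3;  mass: 58.44x + 84.99y = 0.983
Solving, x = 8.78 × 10^-3 mol, y = 5.53 × 10^-3 mol
mass of NaCl = 8.78 × 10^-3 × 58.44 = 0.513 g
% NaCl = 0.513 / 0.983 × 100 = 52.2 %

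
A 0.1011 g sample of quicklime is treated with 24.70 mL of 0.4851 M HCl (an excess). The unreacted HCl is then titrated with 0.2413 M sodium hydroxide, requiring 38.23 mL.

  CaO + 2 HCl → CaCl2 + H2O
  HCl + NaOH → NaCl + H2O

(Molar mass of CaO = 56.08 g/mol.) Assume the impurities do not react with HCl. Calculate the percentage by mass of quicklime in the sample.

n(HCl) added = 0.02470 × 0.4851 = 0.01198 mol
n(NaOH) used in back-titration = 0.03823 × 0.2413 = 9.225 × 10^-3 mol
n(HCl) left over = 9.225 × 10^-3 mol (1:1 ratio)
n(HCl) consumed by analyte = 0.01198 − 9.225 × 10^-3 = 2.757 × 10^-3 mol
From the 1:2 ratio, n(CaO) = 1/2 × 2.757 × 10^-3 = 1.379 × 10^-3 mol
mass of CaO = 1.379 × 10^-3 × 56.08 = 0.07731 g
% CaO = 0.07731 / 0.1011 × 100 = 76.47 %

76.47 %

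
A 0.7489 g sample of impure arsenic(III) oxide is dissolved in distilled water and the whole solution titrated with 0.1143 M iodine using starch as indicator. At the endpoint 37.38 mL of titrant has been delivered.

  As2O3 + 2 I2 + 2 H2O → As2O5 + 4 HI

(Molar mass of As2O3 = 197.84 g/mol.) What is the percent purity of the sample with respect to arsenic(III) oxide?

n(I2) = 0.03738 L × 0.1143 mol/L = 4.273 × 10^-3 mol
From the 1:2 ratio, n(As2O3) = 1/2 × 4.273 × 10^-3 = 2.136 × 10^-3 mol
mass of As2O3 = 2.136 × 10^-3 × 197.84 g/mol = 0.4226 g
% As2O3 = 0.4226 / 0.7489 × 100 = 56.43 %

56.43 %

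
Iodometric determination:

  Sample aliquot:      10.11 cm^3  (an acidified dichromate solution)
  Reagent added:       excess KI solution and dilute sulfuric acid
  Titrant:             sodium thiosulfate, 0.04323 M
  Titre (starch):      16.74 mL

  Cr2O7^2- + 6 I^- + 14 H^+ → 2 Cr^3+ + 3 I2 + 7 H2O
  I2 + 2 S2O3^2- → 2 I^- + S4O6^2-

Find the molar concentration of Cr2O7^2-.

n(S2O3^2-) = 0.01674 × 0.04323 = 7.237 × 10^-4 mol
n(I2) = n(S2O3^2-)/2 = 3.618 × 10^-4 mol
From the 1:3 ratio, n(Cr2O7^2-) in the aliquot = 1/3 × 3.618 × 10^-4 = 1.206 × 10^-4 mol
[Cr2O7^2-] = 1.206 × 10^-4 / 0.01011 = 0.01193 mol/L

0.01193 M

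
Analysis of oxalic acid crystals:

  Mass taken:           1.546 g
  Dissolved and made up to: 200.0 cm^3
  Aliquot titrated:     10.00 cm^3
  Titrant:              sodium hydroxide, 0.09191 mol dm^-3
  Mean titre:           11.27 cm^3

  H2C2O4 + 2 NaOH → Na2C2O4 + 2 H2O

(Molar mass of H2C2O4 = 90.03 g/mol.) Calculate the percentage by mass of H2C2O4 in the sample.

60.32 %

n(NaOH) per titration = 0.01127 × 0.09191 = 1.036 × 10^-3 mol
From the 1:2 ratio, n(H2C2O4) in each aliquot = 1/2 × 1.036 × 10^-3 = 5.179 × 10^-4 mol
n(H2C2O4) in the whole flask = 5.179 × 10^-4 × 200.0/10.00 = 0.01036 mol
mass of H2C2O4 = 0.01036 × 90.03 = 0.9326 g
% H2C2O4 = 0.9326 / 1.546 × 100 = 60.32 %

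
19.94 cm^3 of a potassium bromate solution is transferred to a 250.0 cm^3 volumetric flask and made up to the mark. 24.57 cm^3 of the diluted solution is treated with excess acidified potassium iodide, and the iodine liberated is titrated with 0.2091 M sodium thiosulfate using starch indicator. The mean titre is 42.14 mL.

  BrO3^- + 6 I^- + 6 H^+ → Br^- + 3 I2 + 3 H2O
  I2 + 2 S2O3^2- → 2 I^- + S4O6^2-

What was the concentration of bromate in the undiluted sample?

n(S2O3^2-) = 0.04214 × 0.2091 = 8.811 × 10^-3 mol
n(I2) = n(S2O3^2-)/2 = 4.406 × 10^-3 mol
From the 1:3 ratio, n(BrO3^-) in the aliquot = 1/3 × 4.406 × 10^-3 = 1.469 × 10^-3 mol
[BrO3^-]_dilute = 1.469 × 10^-3 / 0.02457 = 0.05977 mol/L
[BrO3^-]_original = 0.05977 × 250.0/19.94 = 0.7494 mol/L

0.7494 M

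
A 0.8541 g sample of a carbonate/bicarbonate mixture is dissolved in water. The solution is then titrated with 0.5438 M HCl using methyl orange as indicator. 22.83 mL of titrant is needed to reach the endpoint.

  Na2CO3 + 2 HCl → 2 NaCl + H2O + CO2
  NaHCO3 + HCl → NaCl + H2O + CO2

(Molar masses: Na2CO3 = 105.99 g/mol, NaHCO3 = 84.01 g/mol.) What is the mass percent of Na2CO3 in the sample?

37.79 %

n(HCl) = 0.02283 × 0.5438 = 0.01241 mol
Let x = n(Na2CO3), y = n(NaHCO3).
Titrant: 2x + 1y = 0.01241;  mass: 105.99x + 84.01y = 0.8541
Solving, x = 3.045 × 10^-3 mol, y = 6.325 × 10^-3 mol
mass of Na2CO3 = 3.045 × 10^-3 × 105.99 = 0.3227 g
% Na2CO3 = 0.3227 / 0.8541 × 100 = 37.79 %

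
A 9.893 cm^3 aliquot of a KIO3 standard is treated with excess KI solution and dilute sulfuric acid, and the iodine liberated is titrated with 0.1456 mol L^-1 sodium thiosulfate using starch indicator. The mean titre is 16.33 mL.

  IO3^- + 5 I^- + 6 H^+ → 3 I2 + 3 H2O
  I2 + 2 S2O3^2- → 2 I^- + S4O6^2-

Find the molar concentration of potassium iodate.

n(S2O3^2-) = 0.01633 × 0.1456 = 2.378 × 10^-3 mol
n(I2) = n(S2O3^2-)/2 = 1.189 × 10^-3 mol
From the 1:3 ratio, n(IO3^-) in the aliquot = 1/3 × 1.189 × 10^-3 = 3.963 × 10^-4 mol
[IO3^-] = 3.963 × 10^-4 / 0.009893 = 0.04006 mol/L

0.04006 mol/L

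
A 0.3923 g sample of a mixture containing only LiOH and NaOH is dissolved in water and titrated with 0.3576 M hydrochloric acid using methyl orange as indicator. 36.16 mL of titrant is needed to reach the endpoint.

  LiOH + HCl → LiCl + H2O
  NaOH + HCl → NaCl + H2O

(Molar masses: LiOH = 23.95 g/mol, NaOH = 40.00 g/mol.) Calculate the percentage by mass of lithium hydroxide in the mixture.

47.52 %

n(HCl) = 0.03616 × 0.3576 = 0.01293 mol
Let x = n(LiOH), y = n(NaOH).
Titrant: 1x + 1y = 0.01293;  mass: 23.95x + 40.00y = 0.3923
Solving, x = 7.784 × 10^-3 mol, y = 5.147 × 10^-3 mol
mass of LiOH = 7.784 × 10^-3 × 23.95 = 0.1864 g
% LiOH = 0.1864 / 0.3923 × 100 = 47.52 %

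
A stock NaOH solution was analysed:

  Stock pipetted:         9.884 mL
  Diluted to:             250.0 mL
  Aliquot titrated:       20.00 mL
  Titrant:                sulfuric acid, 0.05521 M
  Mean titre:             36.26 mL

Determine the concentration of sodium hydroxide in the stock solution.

5.064 M

2 NaOH + H2SO4 → Na2SO4 + 2 H2O
n(H2SO4) = 0.03626 × 0.05521 = 2.002 × 10^-3 mol
From the 2:1 ratio, n(NaOH) in the aliquot = 2/1 × 2.002 × 10^-3 = 4.004 × 10^-3 mol
[NaOH]_dilute = 4.004 × 10^-3 / 0.02000 = 0.2002 mol/L
Dilution factor = 250.0 / 9.884 = 25.29
[NaOH]_stock = 0.2002 × 25.29 = 5.064 mol/L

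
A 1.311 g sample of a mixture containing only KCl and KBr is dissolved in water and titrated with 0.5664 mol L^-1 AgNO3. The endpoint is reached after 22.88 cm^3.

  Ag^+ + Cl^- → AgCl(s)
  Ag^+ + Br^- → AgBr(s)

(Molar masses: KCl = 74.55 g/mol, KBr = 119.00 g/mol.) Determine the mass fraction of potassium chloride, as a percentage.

n(AgNO3) = 0.02288 × 0.5664 = 0.01296 mol
Let x = n(KCl), y = n(KBr).
Titrant: 1x + 1y = 0.01296;  mass: 74.55x + 119.00y = 1.311
Solving, x = 5.200 × 10^-3 mol, y = 7.759 × 10^-3 mol
mass of KCl = 5.200 × 10^-3 × 74.55 = 0.3877 g
% KCl = 0.3877 / 1.311 × 100 = 29.57 %

29.57 %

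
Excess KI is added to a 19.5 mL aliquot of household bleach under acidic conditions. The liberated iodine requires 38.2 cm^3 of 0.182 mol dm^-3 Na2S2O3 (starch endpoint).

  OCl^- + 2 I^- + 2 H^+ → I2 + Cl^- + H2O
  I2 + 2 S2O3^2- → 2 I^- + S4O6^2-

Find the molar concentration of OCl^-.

0.178 mol/L

n(S2O3^2-) = 0.0382 × 0.182 = 6.95 × 10^-3 mol
n(I2) = n(S2O3^2-)/2 = 3.48 × 10^-3 mol
n(OCl^-) in the aliquot = 3.48 × 10^-3 mol (1:1 ratio)
[OCl^-] = 3.48 × 10^-3 / 0.0195 = 0.178 mol/L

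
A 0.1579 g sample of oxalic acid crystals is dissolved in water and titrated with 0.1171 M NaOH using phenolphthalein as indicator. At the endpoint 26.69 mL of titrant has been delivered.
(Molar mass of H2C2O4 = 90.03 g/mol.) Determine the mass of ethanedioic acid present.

0.1407 g

H2C2O4 + 2 NaOH → Na2C2O4 + 2 H2O
n(NaOH) = 0.02669 L × 0.1171 mol/L = 3.125 × 10^-3 mol
From the 1:2 ratio, n(H2C2O4) = 1/2 × 3.125 × 10^-3 = 1.563 × 10^-3 mol
mass of H2C2O4 = 1.563 × 10^-3 × 90.03 g/mol = 0.1407 g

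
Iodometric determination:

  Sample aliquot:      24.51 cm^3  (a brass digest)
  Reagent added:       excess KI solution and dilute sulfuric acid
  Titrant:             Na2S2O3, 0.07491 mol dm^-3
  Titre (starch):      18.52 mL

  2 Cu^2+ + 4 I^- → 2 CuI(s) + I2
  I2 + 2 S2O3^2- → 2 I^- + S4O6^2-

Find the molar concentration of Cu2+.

n(S2O3^2-) = 0.01852 × 0.07491 = 1.387 × 10^-3 mol
n(I2) = n(S2O3^2-)/2 = 6.937 × 10^-4 mol
From the 2:1 ratio, n(Cu2+) in the aliquot = 2/1 × 6.937 × 10^-4 = 1.387 × 10^-3 mol
[Cu2+] = 1.387 × 10^-3 / 0.02451 = 0.05660 mol/L

0.05660 mol/L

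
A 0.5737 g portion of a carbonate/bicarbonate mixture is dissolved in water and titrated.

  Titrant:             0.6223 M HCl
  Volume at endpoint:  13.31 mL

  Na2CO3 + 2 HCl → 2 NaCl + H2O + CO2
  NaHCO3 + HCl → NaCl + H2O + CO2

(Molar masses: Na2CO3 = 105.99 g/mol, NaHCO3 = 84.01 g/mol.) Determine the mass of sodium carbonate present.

0.2087 g

n(HCl) = 0.01331 × 0.6223 = 8.283 × 10^-3 mol
Let x = n(Na2CO3), y = n(NaHCO3).
Titrant: 2x + 1y = 8.283 × 10^-3;  mass: 105.99x + 84.01y = 0.5737
Solving, x = 1.969 × 10^-3 mol, y = 4.345 × 10^-3 mol
mass of Na2CO3 = 1.969 × 10^-3 × 105.99 = 0.2087 g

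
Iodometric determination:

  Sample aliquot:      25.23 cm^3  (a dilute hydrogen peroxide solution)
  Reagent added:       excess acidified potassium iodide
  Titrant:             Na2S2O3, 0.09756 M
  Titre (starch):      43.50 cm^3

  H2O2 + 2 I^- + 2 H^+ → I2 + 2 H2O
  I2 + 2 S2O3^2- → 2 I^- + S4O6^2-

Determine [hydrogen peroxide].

0.08410 M

n(S2O3^2-) = 0.04350 × 0.09756 = 4.244 × 10^-3 mol
n(I2) = n(S2O3^2-)/2 = 2.122 × 10^-3 mol
n(H2O2) in the aliquot = 2.122 × 10^-3 mol (1:1 ratio)
[H2O2] = 2.122 × 10^-3 / 0.02523 = 0.08410 mol/L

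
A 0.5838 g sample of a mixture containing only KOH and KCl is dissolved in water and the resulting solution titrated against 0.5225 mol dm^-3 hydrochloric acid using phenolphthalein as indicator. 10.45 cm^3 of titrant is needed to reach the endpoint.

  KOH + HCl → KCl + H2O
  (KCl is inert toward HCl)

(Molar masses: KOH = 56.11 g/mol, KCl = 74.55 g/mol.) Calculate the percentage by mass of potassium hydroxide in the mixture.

52.48 %

n(HCl) = 0.01045 × 0.5225 = 5.460 × 10^-3 mol
Let x = n(KOH), y = n(KCl).
Titrant: 1x = 5.460 × 10^-3;  mass: 56.11x + 74.55y = 0.5838
Solving, x = 5.460 × 10^-3 mol, y = 3.721 × 10^-3 mol
mass of KOH = 5.460 × 10^-3 × 56.11 = 0.3064 g
% KOH = 0.3064 / 0.5838 × 100 = 52.48 %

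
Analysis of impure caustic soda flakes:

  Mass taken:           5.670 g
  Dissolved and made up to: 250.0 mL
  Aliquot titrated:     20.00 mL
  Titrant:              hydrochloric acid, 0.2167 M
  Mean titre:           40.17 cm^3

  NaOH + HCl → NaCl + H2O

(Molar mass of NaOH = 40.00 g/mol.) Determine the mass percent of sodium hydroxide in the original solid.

n(HCl) per titration = 0.04017 × 0.2167 = 8.705 × 10^-3 mol
n(NaOH) in each aliquot = 8.705 × 10^-3 mol (1:1 ratio)
n(NaOH) in the whole flask = 8.705 × 10^-3 × 250.0/20.00 = 0.1088 mol
mass of NaOH = 0.1088 × 40.00 = 4.352 g
% NaOH = 4.352 / 5.670 × 100 = 76.76 %

76.76 %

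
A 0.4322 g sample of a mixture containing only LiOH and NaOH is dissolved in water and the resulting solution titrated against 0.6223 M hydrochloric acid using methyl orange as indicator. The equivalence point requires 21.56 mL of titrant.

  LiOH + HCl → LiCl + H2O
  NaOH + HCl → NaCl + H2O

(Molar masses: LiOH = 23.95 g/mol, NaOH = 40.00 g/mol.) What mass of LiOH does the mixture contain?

0.1559 g

n(HCl) = 0.02156 × 0.6223 = 0.01342 mol
Let x = n(LiOH), y = n(NaOH).
Titrant: 1x + 1y = 0.01342;  mass: 23.95x + 40.00y = 0.4322
Solving, x = 6.509 × 10^-3 mol, y = 6.908 × 10^-3 mol
mass of LiOH = 6.509 × 10^-3 × 23.95 = 0.1559 g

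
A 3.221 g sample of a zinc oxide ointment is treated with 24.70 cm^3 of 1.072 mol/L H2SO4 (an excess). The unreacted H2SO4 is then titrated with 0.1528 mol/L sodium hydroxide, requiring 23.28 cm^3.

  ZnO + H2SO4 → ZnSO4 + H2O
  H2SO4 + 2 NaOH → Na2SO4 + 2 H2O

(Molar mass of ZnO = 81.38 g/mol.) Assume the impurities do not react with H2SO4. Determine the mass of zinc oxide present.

n(H2SO4) added = 0.02470 × 1.072 = 0.02648 mol
n(NaOH) used in back-titration = 0.02328 × 0.1528 = 3.557 × 10^-3 mol
From the 1:2 ratio, n(H2SO4) left over = 1/2 × 3.557 × 10^-3 = 1.779 × 10^-3 mol
n(H2SO4) consumed by analyte = 0.02648 − 1.779 × 10^-3 = 0.02470 mol
n(ZnO) = 0.02470 mol (1:1 ratio)
mass of ZnO = 0.02470 × 81.38 = 2.010 g

2.010 g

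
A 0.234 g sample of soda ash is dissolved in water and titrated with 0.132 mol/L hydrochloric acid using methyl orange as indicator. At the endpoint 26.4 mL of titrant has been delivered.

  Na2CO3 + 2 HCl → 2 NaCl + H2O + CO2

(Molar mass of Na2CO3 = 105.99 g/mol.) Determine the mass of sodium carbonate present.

n(HCl) = 0.0264 L × 0.132 mol/L = 3.48 × 10^-3 mol
From the 1:2 ratio, n(Na2CO3) = 1/2 × 3.48 × 10^-3 = 1.74 × 10^-3 mol
mass of Na2CO3 = 1.74 × 10^-3 × 105.99 g/mol = 0.185 g

0.185 g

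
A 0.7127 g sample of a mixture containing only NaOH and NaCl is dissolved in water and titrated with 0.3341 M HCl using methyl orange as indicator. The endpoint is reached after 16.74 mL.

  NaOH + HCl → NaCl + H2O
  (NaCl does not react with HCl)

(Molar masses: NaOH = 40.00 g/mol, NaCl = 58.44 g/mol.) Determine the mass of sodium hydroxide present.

0.2237 g

n(HCl) = 0.01674 × 0.3341 = 5.593 × 10^-3 mol
Let x = n(NaOH), y = n(NaCl).
Titrant: 1x = 5.593 × 10^-3;  mass: 40.00x + 58.44y = 0.7127
Solving, x = 5.593 × 10^-3 mol, y = 8.367 × 10^-3 mol
mass of NaOH = 5.593 × 10^-3 × 40.00 = 0.2237 g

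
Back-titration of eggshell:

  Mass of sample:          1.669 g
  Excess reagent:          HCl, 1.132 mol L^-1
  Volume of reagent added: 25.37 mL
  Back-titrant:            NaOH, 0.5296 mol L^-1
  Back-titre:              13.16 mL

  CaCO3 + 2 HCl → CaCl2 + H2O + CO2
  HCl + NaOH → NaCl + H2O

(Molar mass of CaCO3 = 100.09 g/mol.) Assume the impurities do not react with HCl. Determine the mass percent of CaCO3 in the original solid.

n(HCl) added = 0.02537 × 1.132 = 0.02872 mol
n(NaOH) used in back-titration = 0.01316 × 0.5296 = 6.970 × 10^-3 mol
n(HCl) left over = 6.970 × 10^-3 mol (1:1 ratio)
n(HCl) consumed by analyte = 0.02872 − 6.970 × 10^-3 = 0.02175 mol
From the 1:2 ratio, n(CaCO3) = 1/2 × 0.02175 = 0.01087 mol
mass of CaCO3 = 0.01087 × 100.09 = 1.088 g
% CaCO3 = 1.088 / 1.669 × 100 = 65.22 %

65.22 %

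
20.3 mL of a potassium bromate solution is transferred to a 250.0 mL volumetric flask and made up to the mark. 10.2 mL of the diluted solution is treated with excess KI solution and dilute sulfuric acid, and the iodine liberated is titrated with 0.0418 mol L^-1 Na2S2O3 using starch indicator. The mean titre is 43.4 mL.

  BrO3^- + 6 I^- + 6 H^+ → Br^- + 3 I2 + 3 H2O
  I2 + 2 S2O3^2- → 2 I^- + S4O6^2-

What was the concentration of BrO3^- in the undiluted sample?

0.365 mol/L

n(S2O3^2-) = 0.0434 × 0.0418 = 1.81 × 10^-3 mol
n(I2) = n(S2O3^2-)/2 = 9.07 × 10^-4 mol
From the 1:3 ratio, n(BrO3^-) in the aliquot = 1/3 × 9.07 × 10^-4 = 3.02 × 10^-4 mol
[BrO3^-]_dilute = 3.02 × 10^-4 / 0.0102 = 0.0296 mol/L
[BrO3^-]_original = 0.0296 × 250.0/20.3 = 0.365 mol/L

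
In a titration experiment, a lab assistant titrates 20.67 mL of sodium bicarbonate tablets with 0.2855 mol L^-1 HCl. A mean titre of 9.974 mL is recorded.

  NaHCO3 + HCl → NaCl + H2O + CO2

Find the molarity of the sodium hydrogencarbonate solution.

n(HCl) = 0.009974 L × 0.2855 mol/L = 2.848 × 10^-3 mol
n(NaHCO3) = 2.848 × 10^-3 mol (1:1 mole ratio)
[NaHCO3] = 2.848 × 10^-3 mol / 0.02067 L = 0.1378 mol/L

0.1378 mol/L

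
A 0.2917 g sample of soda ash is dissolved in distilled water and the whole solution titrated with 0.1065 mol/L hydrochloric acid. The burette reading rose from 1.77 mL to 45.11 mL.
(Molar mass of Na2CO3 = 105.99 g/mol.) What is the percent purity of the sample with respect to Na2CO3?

83.86 %

Na2CO3 + 2 HCl → 2 NaCl + H2O + CO2
n(HCl) = 0.04334 L × 0.1065 mol/L = 4.616 × 10^-3 mol
From the 1:2 ratio, n(Na2CO3) = 1/2 × 4.616 × 10^-3 = 2.308 × 10^-3 mol
mass of Na2CO3 = 2.308 × 10^-3 × 105.99 g/mol = 0.2446 g
% Na2CO3 = 0.2446 / 0.2917 × 100 = 83.86 %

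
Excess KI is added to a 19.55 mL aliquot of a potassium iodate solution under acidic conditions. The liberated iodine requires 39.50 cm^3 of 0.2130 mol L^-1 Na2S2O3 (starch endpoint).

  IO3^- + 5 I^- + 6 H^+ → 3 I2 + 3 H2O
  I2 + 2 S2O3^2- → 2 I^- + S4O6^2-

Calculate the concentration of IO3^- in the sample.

n(S2O3^2-) = 0.03950 × 0.2130 = 8.413 × 10^-3 mol
n(I2) = n(S2O3^2-)/2 = 4.207 × 10^-3 mol
From the 1:3 ratio, n(IO3^-) in the aliquot = 1/3 × 4.207 × 10^-3 = 1.402 × 10^-3 mol
[IO3^-] = 1.402 × 10^-3 / 0.01955 = 0.07173 mol/L

0.07173 mol/L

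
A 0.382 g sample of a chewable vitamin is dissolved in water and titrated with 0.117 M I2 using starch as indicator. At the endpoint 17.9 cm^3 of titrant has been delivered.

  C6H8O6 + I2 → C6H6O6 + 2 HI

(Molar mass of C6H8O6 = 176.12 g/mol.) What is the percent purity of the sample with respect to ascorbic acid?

96.6 %

n(I2) = 0.0179 L × 0.117 mol/L = 2.09 × 10^-3 mol
n(C6H8O6) = 2.09 × 10^-3 mol (1:1 ratio)
mass of C6H8O6 = 2.09 × 10^-3 × 176.12 g/mol = 0.369 g
% C6H8O6 = 0.369 / 0.382 × 100 = 96.6 %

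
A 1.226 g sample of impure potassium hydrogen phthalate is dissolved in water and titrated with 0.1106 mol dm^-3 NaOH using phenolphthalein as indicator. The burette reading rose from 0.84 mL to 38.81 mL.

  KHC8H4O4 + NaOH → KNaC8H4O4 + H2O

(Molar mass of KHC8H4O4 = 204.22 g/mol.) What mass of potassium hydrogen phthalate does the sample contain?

n(NaOH) = 0.03797 L × 0.1106 mol/L = 4.199 × 10^-3 mol
n(KHC8H4O4) = 4.199 × 10^-3 mol (1:1 ratio)
mass of KHC8H4O4 = 4.199 × 10^-3 × 204.22 g/mol = 0.8576 g

0.8576 g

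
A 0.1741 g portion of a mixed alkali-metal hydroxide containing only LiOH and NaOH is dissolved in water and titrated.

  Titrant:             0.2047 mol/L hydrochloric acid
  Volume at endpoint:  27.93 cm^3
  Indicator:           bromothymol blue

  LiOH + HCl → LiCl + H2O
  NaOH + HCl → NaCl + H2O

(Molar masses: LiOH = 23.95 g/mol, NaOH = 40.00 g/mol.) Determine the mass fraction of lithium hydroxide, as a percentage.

46.79 %

n(HCl) = 0.02793 × 0.2047 = 5.717 × 10^-3 mol
Let x = n(LiOH), y = n(NaOH).
Titrant: 1x + 1y = 5.717 × 10^-3;  mass: 23.95x + 40.00y = 0.1741
Solving, x = 3.401 × 10^-3 mol, y = 2.316 × 10^-3 mol
mass of LiOH = 3.401 × 10^-3 × 23.95 = 0.08146 g
% LiOH = 0.08146 / 0.1741 × 100 = 46.79 %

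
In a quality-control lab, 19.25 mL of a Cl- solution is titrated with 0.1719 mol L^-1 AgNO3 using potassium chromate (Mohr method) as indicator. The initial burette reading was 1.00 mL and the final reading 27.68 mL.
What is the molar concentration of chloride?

Ag^+ + Cl^- → AgCl(s)
n(AgNO3) = 0.02668 L × 0.1719 mol/L = 4.586 × 10^-3 mol
n(Cl-) = 4.586 × 10^-3 mol (1:1 mole ratio)
[Cl-] = 4.586 × 10^-3 mol / 0.01925 L = 0.2382 mol/L

0.2382 mol/L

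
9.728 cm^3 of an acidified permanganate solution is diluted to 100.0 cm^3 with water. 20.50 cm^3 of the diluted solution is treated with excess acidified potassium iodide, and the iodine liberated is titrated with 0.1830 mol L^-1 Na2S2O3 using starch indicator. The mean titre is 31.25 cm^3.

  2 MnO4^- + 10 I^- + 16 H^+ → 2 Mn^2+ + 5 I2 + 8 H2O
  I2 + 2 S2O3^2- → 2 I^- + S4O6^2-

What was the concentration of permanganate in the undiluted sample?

0.5735 mol/L

n(S2O3^2-) = 0.03125 × 0.1830 = 5.719 × 10^-3 mol
n(I2) = n(S2O3^2-)/2 = 2.859 × 10^-3 mol
From the 2:5 ratio, n(MnO4^-) in the aliquot = 2/5 × 2.859 × 10^-3 = 1.144 × 10^-3 mol
[MnO4^-]_dilute = 1.144 × 10^-3 / 0.02050 = 0.05579 mol/L
[MnO4^-]_original = 0.05579 × 100.0/9.728 = 0.5735 mol/L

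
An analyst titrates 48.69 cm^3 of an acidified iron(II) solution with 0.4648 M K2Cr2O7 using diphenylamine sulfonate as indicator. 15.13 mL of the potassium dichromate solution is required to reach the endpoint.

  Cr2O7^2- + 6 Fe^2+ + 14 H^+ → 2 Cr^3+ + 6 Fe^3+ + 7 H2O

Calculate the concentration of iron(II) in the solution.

n(K2Cr2O7) = 0.01513 L × 0.4648 mol/L = 7.032 × 10^-3 mol
From the 6:1 mole ratio, n(Fe2+) = 6/1 × 7.032 × 10^-3 = 0.04219 mol
[Fe2+] = 0.04219 mol / 0.04869 L = 0.8666 mol/L

0.8666 M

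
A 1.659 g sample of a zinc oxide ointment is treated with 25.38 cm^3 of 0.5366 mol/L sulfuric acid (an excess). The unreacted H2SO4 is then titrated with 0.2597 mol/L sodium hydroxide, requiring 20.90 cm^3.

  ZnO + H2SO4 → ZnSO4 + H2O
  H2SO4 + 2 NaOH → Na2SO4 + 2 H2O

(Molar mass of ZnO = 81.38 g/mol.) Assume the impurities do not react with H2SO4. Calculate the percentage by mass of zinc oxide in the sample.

53.49 %

n(H2SO4) added = 0.02538 × 0.5366 = 0.01362 mol
n(NaOH) used in back-titration = 0.02090 × 0.2597 = 5.428 × 10^-3 mol
From the 1:2 ratio, n(H2SO4) left over = 1/2 × 5.428 × 10^-3 = 2.714 × 10^-3 mol
n(H2SO4) consumed by analyte = 0.01362 − 2.714 × 10^-3 = 0.01091 mol
n(ZnO) = 0.01091 mol (1:1 ratio)
mass of ZnO = 0.01091 × 81.38 = 0.8875 g
% ZnO = 0.8875 / 1.659 × 100 = 53.49 %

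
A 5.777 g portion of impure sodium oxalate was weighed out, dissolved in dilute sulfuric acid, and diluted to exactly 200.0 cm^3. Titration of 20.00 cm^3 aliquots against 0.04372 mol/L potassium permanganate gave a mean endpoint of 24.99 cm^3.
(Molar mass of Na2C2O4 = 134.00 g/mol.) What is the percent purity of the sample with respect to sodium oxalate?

63.36 %

2 MnO4^- + 5 C2O4^2- + 16 H^+ → 2 Mn^2+ + 10 CO2 + 8 H2O
n(KMnO4) per titration = 0.02499 × 0.04372 = 1.093 × 10^-3 mol
From the 5:2 ratio, n(Na2C2O4) in each aliquot = 5/2 × 1.093 × 10^-3 = 2.731 × 10^-3 mol
n(Na2C2O4) in the whole flask = 2.731 × 10^-3 × 200.0/20.00 = 0.02731 mol
mass of Na2C2O4 = 0.02731 × 134.00 = 3.660 g
% Na2C2O4 = 3.660 / 5.777 × 100 = 63.36 %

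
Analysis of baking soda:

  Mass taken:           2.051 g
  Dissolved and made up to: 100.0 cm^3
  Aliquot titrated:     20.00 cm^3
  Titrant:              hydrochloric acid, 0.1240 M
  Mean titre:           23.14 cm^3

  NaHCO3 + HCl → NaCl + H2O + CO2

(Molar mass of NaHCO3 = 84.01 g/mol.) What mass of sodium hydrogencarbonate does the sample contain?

n(HCl) per titration = 0.02314 × 0.1240 = 2.869 × 10^-3 mol
n(NaHCO3) in each aliquot = 2.869 × 10^-3 mol (1:1 ratio)
n(NaHCO3) in the whole flask = 2.869 × 10^-3 × 100.0/20.00 = 0.01435 mol
mass of NaHCO3 = 0.01435 × 84.01 = 1.205 g

1.205 g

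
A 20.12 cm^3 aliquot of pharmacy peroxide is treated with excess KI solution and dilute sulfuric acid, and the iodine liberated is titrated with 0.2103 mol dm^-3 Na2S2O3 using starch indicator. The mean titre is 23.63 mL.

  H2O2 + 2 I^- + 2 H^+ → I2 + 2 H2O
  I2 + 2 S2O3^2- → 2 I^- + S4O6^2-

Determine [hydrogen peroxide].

n(S2O3^2-) = 0.02363 × 0.2103 = 4.969 × 10^-3 mol
n(I2) = n(S2O3^2-)/2 = 2.485 × 10^-3 mol
n(H2O2) in the aliquot = 2.485 × 10^-3 mol (1:1 ratio)
[H2O2] = 2.485 × 10^-3 / 0.02012 = 0.1235 mol/L

0.1235 mol/L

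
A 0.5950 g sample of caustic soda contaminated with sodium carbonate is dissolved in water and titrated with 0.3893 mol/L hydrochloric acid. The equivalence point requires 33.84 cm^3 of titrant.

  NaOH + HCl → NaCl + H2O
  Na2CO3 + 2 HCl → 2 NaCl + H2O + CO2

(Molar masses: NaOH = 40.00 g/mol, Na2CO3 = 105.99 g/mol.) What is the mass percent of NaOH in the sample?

53.36 %

n(HCl) = 0.03384 × 0.3893 = 0.01317 mol
Let x = n(NaOH), y = n(Na2CO3).
Titrant: 1x + 2y = 0.01317;  mass: 40.00x + 105.99y = 0.5950
Solving, x = 7.938 × 10^-3 mol, y = 2.618 × 10^-3 mol
mass of NaOH = 7.938 × 10^-3 × 40.00 = 0.3175 g
% NaOH = 0.3175 / 0.5950 × 100 = 53.36 %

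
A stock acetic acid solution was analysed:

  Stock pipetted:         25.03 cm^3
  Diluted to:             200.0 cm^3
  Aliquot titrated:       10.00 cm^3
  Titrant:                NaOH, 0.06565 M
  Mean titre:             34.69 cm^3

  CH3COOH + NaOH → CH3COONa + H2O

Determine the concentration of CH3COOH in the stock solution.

n(NaOH) = 0.03469 × 0.06565 = 2.277 × 10^-3 mol
n(CH3COOH) in the aliquot = 2.277 × 10^-3 mol (1:1 ratio)
[CH3COOH]_dilute = 2.277 × 10^-3 / 0.01000 = 0.2277 mol/L
Dilution factor = 200.0 / 25.03 = 7.990
[CH3COOH]_stock = 0.2277 × 7.990 = 1.820 mol/L

1.820 M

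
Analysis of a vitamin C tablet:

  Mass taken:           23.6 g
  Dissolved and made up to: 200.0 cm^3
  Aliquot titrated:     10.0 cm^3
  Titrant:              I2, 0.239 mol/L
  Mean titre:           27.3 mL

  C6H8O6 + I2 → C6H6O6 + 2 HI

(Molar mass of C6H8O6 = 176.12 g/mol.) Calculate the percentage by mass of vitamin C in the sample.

n(I2) per titration = 0.0273 × 0.239 = 6.52 × 10^-3 mol
n(C6H8O6) in each aliquot = 6.52 × 10^-3 mol (1:1 ratio)
n(C6H8O6) in the whole flask = 6.52 × 10^-3 × 200.0/10.0 = 0.130 mol
mass of C6H8O6 = 0.130 × 176.12 = 23.0 g
% C6H8O6 = 23.0 / 23.6 × 100 = 97.4 %

97.4 %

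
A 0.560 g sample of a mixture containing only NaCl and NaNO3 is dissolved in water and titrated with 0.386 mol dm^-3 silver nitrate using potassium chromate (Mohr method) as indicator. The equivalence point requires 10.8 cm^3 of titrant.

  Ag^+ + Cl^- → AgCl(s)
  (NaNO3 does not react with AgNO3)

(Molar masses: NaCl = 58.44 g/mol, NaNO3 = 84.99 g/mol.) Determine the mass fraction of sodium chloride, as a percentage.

43.5 %

n(AgNO3) = 0.0108 × 0.386 = 4.17 × 10^-3 mol
Let x = n(NaCl), y = n(NaNO3).
Titrant: 1x = 4.17 × 10^-3;  mass: 58.44x + 84.99y = 0.560
Solving, x = 4.17 × 10^-3 mol, y = 3.72 × 10^-3 mol
mass of NaCl = 4.17 × 10^-3 × 58.44 = 0.244 g
% NaCl = 0.244 / 0.560 × 100 = 43.5 %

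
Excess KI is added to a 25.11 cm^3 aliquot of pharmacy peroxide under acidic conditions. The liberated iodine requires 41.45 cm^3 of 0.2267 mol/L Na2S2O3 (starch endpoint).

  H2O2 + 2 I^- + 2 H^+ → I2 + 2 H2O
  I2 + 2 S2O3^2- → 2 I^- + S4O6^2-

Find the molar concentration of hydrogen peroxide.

n(S2O3^2-) = 0.04145 × 0.2267 = 9.397 × 10^-3 mol
n(I2) = n(S2O3^2-)/2 = 4.698 × 10^-3 mol
n(H2O2) in the aliquot = 4.698 × 10^-3 mol (1:1 ratio)
[H2O2] = 4.698 × 10^-3 / 0.02511 = 0.1871 mol/L

0.1871 mol/L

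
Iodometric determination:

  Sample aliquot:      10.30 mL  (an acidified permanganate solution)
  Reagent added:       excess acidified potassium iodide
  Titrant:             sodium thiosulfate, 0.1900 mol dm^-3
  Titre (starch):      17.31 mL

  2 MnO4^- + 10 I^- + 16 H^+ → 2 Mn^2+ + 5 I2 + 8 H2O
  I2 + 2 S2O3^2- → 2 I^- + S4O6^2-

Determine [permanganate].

0.06386 mol/L

n(S2O3^2-) = 0.01731 × 0.1900 = 3.289 × 10^-3 mol
n(I2) = n(S2O3^2-)/2 = 1.644 × 10^-3 mol
From the 2:5 ratio, n(MnO4^-) in the aliquot = 2/5 × 1.644 × 10^-3 = 6.578 × 10^-4 mol
[MnO4^-] = 6.578 × 10^-4 / 0.01030 = 0.06386 mol/L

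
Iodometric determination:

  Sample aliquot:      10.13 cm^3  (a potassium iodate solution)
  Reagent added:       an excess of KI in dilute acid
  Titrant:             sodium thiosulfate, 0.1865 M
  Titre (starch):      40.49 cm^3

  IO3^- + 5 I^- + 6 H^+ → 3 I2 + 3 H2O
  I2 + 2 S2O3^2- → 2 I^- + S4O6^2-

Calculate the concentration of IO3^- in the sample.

n(S2O3^2-) = 0.04049 × 0.1865 = 7.551 × 10^-3 mol
n(I2) = n(S2O3^2-)/2 = 3.776 × 10^-3 mol
From the 1:3 ratio, n(IO3^-) in the aliquot = 1/3 × 3.776 × 10^-3 = 1.259 × 10^-3 mol
[IO3^-] = 1.259 × 10^-3 / 0.01013 = 0.1242 mol/L

0.1242 M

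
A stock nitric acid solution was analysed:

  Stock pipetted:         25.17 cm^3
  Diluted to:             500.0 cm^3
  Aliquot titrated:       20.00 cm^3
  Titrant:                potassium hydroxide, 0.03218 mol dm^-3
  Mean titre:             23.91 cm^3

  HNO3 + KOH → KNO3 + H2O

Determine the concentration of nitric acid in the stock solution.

0.7642 mol/L

n(KOH) = 0.02391 × 0.03218 = 7.694 × 10^-4 mol
n(HNO3) in the aliquot = 7.694 × 10^-4 mol (1:1 ratio)
[HNO3]_dilute = 7.694 × 10^-4 / 0.02000 = 0.03847 mol/L
Dilution factor = 500.0 / 25.17 = 19.86
[HNO3]_stock = 0.03847 × 19.86 = 0.7642 mol/L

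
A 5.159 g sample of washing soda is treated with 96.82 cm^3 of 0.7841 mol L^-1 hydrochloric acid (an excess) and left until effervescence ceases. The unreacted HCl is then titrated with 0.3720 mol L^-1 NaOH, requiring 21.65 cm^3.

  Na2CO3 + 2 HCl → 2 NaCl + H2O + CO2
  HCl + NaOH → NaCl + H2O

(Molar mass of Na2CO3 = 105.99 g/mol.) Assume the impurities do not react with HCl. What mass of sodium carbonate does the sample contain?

3.596 g

n(HCl) added = 0.09682 × 0.7841 = 0.07592 mol
n(NaOH) used in back-titration = 0.02165 × 0.3720 = 8.054 × 10^-3 mol
n(HCl) left over = 8.054 × 10^-3 mol (1:1 ratio)
n(HCl) consumed by analyte = 0.07592 − 8.054 × 10^-3 = 0.06786 mol
From the 1:2 ratio, n(Na2CO3) = 1/2 × 0.06786 = 0.03393 mol
mass of Na2CO3 = 0.03393 × 105.99 = 3.596 g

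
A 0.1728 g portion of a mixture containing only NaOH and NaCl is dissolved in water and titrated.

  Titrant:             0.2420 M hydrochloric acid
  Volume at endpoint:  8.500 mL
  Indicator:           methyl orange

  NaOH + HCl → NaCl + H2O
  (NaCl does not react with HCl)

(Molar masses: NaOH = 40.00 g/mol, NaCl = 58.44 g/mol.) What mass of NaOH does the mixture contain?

n(HCl) = 0.008500 × 0.2420 = 2.057 × 10^-3 mol
Let x = n(NaOH), y = n(NaCl).
Titrant: 1x = 2.057 × 10^-3;  mass: 40.00x + 58.44y = 0.1728
Solving, x = 2.057 × 10^-3 mol, y = 1.549 × 10^-3 mol
mass of NaOH = 2.057 × 10^-3 × 40.00 = 0.08228 g

0.08228 g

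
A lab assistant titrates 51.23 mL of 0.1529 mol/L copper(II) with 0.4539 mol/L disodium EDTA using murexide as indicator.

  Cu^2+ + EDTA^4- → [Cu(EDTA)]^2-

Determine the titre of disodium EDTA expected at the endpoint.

17.26 mL

n(Cu2+) = 0.05123 L × 0.1529 mol/L = 7.833 × 10^-3 mol
n(EDTA) = 7.833 × 10^-3 mol (1:1 stoichiometry)
V(EDTA) = 7.833 × 10^-3 mol / 0.4539 mol/L = 0.01726 L = 17.26 mL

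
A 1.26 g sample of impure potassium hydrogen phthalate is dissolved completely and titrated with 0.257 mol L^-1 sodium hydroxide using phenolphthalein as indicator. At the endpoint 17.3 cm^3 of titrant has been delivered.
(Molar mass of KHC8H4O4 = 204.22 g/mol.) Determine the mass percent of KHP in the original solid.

72.1 %

KHC8H4O4 + NaOH → KNaC8H4O4 + H2O
n(NaOH) = 0.0173 L × 0.257 mol/L = 4.45 × 10^-3 mol
n(KHC8H4O4) = 4.45 × 10^-3 mol (1:1 ratio)
mass of KHC8H4O4 = 4.45 × 10^-3 × 204.22 g/mol = 0.908 g
% KHC8H4O4 = 0.908 / 1.26 × 100 = 72.1 %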